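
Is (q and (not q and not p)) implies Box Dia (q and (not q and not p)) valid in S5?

Tableau for the negation not ((q and (not q and not p)) implies Box Dia (q and (not q and not p))):
1. not ((q and (not q and not p)) implies Box Dia (q and (not q and not p))), 0
2. q and (not q and not p), 0
3. not Box Dia (q and (not q and not p)), 0
4. q, 0
5. not q and not p, 0
6. not q, 0
7. not p, 0
Accessibility: 0R0
Branch closes: q and not q both at 0.
Every branch of the negation's tableau closes; the branch above is one of them.

Valid in S5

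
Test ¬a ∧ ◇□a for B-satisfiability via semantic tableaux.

1. ¬a ∧ ◇□a, 0
2. ¬a, 0
3. ◇□a, 0
4. □a, 1
5. a, 0
Accessibility: 0R0, 0R1, 1R0, 1R1
Branch closes: a and ¬a both at 0.
Every branch closes; the branch above is one of them.

No, unsatisfiable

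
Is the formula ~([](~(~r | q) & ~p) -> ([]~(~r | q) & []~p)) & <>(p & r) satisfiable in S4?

Unsatisfiable

1. ~([](~(~r | q) & ~p) -> ([]~(~r | q) & []~p)) & <>(p & r), w0
2. ~([](~(~r | q) & ~p) -> ([]~(~r | q) & []~p)), w0   [&-rule on 1]
3. <>(p & r), w0   [&-rule on 1]
4. [](~(~r | q) & ~p), w0   [~->-rule on 2]
5. ~([]~(~r | q) & []~p), w0   [~->-rule on 2]
6. ~(~r | q) & ~p, w0   [[]-rule on 4 via w0Rw0]
7. ~(~r | q), w0   [&-rule on 6]
8. ~p, w0   [&-rule on 6]
9. r, w0   [~|-rule on 7]
10. ~q, w0   [~|-rule on 7]
11. ~[]~p, w0   [~&-rule on 5 (branches; this branch)]
12. p & r, w1   [<>-rule on 3: fresh world w1, w0Rw1]
13. p, w1   [&-rule on 12]
14. r, w1   [&-rule on 12]
15. ~(~r | q) & ~p, w1   [[]-rule on 4 via w0Rw1]
16. ~(~r | q), w1   [&-rule on 15]
17. ~p, w1   [&-rule on 15]
Accessibility: w0Rw0, w0Rw1, w1Rw1
Branch closes: p and ~p both at w1.
(One branch shown.) All branches close.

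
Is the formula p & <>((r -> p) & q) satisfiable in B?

Yes, satisfiable

1. p & <>((r -> p) & q), u
2. p, u   [&-rule on 1]
3. <>((r -> p) & q), u   [&-rule on 1]
4. (r -> p) & q, v   [<>-rule on 3: fresh world v, uRv]
5. r -> p, v   [&-rule on 4]
6. q, v   [&-rule on 4]
7. p, v   [->-rule on 5 (branches; this branch)]
Accessibility: uRu, uRv, vRu, vRv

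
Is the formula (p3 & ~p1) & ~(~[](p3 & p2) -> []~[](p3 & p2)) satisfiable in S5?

1. (p3 & ~p1) & ~(~[](p3 & p2) -> []~[](p3 & p2)), u
2. p3 & ~p1, u
3. ~(~[](p3 & p2) -> []~[](p3 & p2)), u
4. p3, u
5. ~p1, u
6. ~[](p3 & p2), u
7. ~[]~[](p3 & p2), u
8. ~(p3 & p2), v
9. ~p2, v
10. [](p3 & p2), w
11. p3 & p2, u
12. p2, u
13. p3 & p2, v
14. p3, v
15. p2, v
Accessibility: uRu, uRv, uRw, vRu, vRv, vRw, wRu, wRv, wRw
Branch closes: p2 and ~p2 both at v.
(One branch shown.) All branches close.

No, unsatisfiable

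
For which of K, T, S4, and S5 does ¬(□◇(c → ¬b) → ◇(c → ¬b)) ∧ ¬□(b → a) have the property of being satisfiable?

K

T-tableau for the formula:
1. ¬(□◇(c → ¬b) → ◇(c → ¬b)) ∧ ¬□(b → a), u
2. ¬(□◇(c → ¬b) → ◇(c → ¬b)), u   [∧-rule on 1]
3. ¬□(b → a), u   [∧-rule on 1]
4. □◇(c → ¬b), u   [¬→-rule on 2]
5. ¬◇(c → ¬b), u   [¬→-rule on 2]
6. ◇(c → ¬b), u   [□-rule on 4 via uRu]
7. ¬(c → ¬b), u   [¬◇-rule on 5 via uRu]
8. c, u   [¬→-rule on 7]
9. b, u   [¬→-rule on 7]
10. ¬(b → a), v   [¬□-rule on 3: fresh world v, uRv]
11. b, v   [¬→-rule on 10]
12. ¬a, v   [¬→-rule on 10]
13. ◇(c → ¬b), v   [□-rule on 4 via uRv]
14. ¬(c → ¬b), v   [¬◇-rule on 5 via uRv]
15. c, v   [¬→-rule on 14]
16. c → ¬b, w   [◇-rule on 6: fresh world w, uRw]
17. ◇(c → ¬b), w   [□-rule on 4 via uRw]
18. ¬(c → ¬b), w   [¬◇-rule on 5 via uRw]
19. c, w   [¬→-rule on 18]
20. b, w   [¬→-rule on 18]
21. ¬b, w   [→-rule on 16 (branches; this branch)]
Accessibility: uRu, uRv, uRw, vRv, wRw
Branch closes: b and ¬b both at w.
Every branch closes (one shown): unsatisfiable in T, hence also in S4, S5 (every S4/S5-frame is a T-frame).
K-tableau for the formula:
1. ¬(□◇(c → ¬b) → ◇(c → ¬b)) ∧ ¬□(b → a), u
2. ¬(□◇(c → ¬b) → ◇(c → ¬b)), u   [∧-rule on 1]
3. ¬□(b → a), u   [∧-rule on 1]
4. □◇(c → ¬b), u   [¬→-rule on 2]
5. ¬◇(c → ¬b), u   [¬→-rule on 2]
6. ¬(b → a), v   [¬□-rule on 3: fresh world v, uRv]
7. b, v   [¬→-rule on 6]
8. ¬a, v   [¬→-rule on 6]
9. ◇(c → ¬b), v   [□-rule on 4 via uRv]
10. ¬(c → ¬b), v   [¬◇-rule on 5 via uRv]
11. c, v   [¬→-rule on 10]
12. c → ¬b, w   [◇-rule on 9: fresh world w, vRw]
13. ¬b, w   [→-rule on 12 (branches; this branch)]
Accessibility: uRv, vRw
Complete open branch: satisfiable in K.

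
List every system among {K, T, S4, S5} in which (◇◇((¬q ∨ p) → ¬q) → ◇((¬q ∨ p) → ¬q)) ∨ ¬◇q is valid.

S4, S5

T-tableau for the negation ¬((◇◇((¬q ∨ p) → ¬q) → ◇((¬q ∨ p) → ¬q)) ∨ ¬◇q):
1. ¬((◇◇((¬q ∨ p) → ¬q) → ◇((¬q ∨ p) → ¬q)) ∨ ¬◇q), u
2. ¬(◇◇((¬q ∨ p) → ¬q) → ◇((¬q ∨ p) → ¬q)), u
3. ◇q, u
4. ◇◇((¬q ∨ p) → ¬q), u
5. ¬◇((¬q ∨ p) → ¬q), u
6. ¬((¬q ∨ p) → ¬q), u
7. ¬q ∨ p, u
8. q, u
9. p, u
10. q, v
11. ¬((¬q ∨ p) → ¬q), v
12. ¬q ∨ p, v
13. p, v
14. ◇((¬q ∨ p) → ¬q), w
15. ¬((¬q ∨ p) → ¬q), w
16. ¬q ∨ p, w
17. q, w
18. p, w
19. (¬q ∨ p) → ¬q, x
20. ¬q, x
Accessibility: uRu, uRv, uRw, vRv, wRw, wRx, xRx
Complete open branch: countermodel on a T-frame, so not valid in T, nor in K (the same frame is also a K-frame).
S4-tableau for the negation ¬((◇◇((¬q ∨ p) → ¬q) → ◇((¬q ∨ p) → ¬q)) ∨ ¬◇q):
1. ¬((◇◇((¬q ∨ p) → ¬q) → ◇((¬q ∨ p) → ¬q)) ∨ ¬◇q), u
2. ¬(◇◇((¬q ∨ p) → ¬q) → ◇((¬q ∨ p) → ¬q)), u
3. ◇q, u
4. ◇◇((¬q ∨ p) → ¬q), u
5. ¬◇((¬q ∨ p) → ¬q), u
6. ¬((¬q ∨ p) → ¬q), u
7. ¬q ∨ p, u
8. q, u
9. p, u
10. q, v
11. ¬((¬q ∨ p) → ¬q), v
12. ¬q ∨ p, v
13. p, v
14. ◇((¬q ∨ p) → ¬q), w
15. ¬((¬q ∨ p) → ¬q), w
16. ¬q ∨ p, w
17. q, w
18. p, w
19. (¬q ∨ p) → ¬q, x
20. ¬((¬q ∨ p) → ¬q), x
21. ¬q ∨ p, x
22. q, x
23. ¬(¬q ∨ p), x
24. ¬p, x
25. p, x
Accessibility: uRu, uRv, uRw, uRx, vRv, wRw, wRx, xRx
Branch closes: p and ¬p both at x.
Every branch closes (one shown): valid in S4, hence also in S5 (every theorem of S4 is a theorem of S5).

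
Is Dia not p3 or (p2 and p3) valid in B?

Tableau for the negation not (Dia not p3 or (p2 and p3)):
1. not (Dia not p3 or (p2 and p3)), u
2. not Dia not p3, u
3. not (p2 and p3), u
4. p3, u
5. not p2, u
Accessibility: uRu
The negation has an open branch (countermodel exists).

No, not valid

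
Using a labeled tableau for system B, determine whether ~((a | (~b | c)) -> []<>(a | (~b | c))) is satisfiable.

1. ~((a | (~b | c)) -> []<>(a | (~b | c))), 0
2. a | (~b | c), 0
3. ~[]<>(a | (~b | c)), 0
4. ~b | c, 0
5. c, 0
6. ~<>(a | (~b | c)), 1
7. ~(a | (~b | c)), 0
8. ~a, 0
9. ~(~b | c), 0
10. b, 0
11. ~c, 0
Accessibility: 0R0, 0R1, 1R0, 1R1
Branch closes: c and ~c both at 0.
(One branch shown.) All branches close.

Unsatisfiable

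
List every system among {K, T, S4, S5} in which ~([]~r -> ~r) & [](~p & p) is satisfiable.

T-tableau for the formula:
1. ~([]~r -> ~r) & [](~p & p), w0
2. ~([]~r -> ~r), w0
3. [](~p & p), w0
4. []~r, w0
5. r, w0
6. ~p & p, w0
7. ~p, w0
8. p, w0
Accessibility: w0Rw0
Branch closes: p and ~p both at w0.
Every branch closes (one shown): unsatisfiable in T, hence also in S4, S5 (every S4/S5-frame is a T-frame).
K-tableau for the formula:
1. ~([]~r -> ~r) & [](~p & p), w0
2. ~([]~r -> ~r), w0
3. [](~p & p), w0
4. []~r, w0
5. r, w0
Complete open branch: satisfiable in K.

K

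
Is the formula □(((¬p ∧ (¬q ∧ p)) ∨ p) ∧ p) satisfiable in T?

1. □(((¬p ∧ (¬q ∧ p)) ∨ p) ∧ p), w0
2. ((¬p ∧ (¬q ∧ p)) ∨ p) ∧ p, w0   [□-rule on 1 via w0Rw0]
3. (¬p ∧ (¬q ∧ p)) ∨ p, w0   [∧-rule on 2]
4. p, w0   [∧-rule on 2]
Accessibility: w0Rw0

Yes, satisfiable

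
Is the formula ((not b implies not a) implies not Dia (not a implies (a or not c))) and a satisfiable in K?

1. ((not b implies not a) implies not Dia (not a implies (a or not c))) and a, w0
2. (not b implies not a) implies not Dia (not a implies (a or not c)), w0
3. a, w0
4. not Dia (not a implies (a or not c)), w0

Satisfiable (open branch found)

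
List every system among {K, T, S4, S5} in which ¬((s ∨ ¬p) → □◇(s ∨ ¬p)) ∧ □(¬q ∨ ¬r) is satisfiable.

K, T, S4

S5-tableau for the formula:
1. ¬((s ∨ ¬p) → □◇(s ∨ ¬p)) ∧ □(¬q ∨ ¬r), w0
2. ¬((s ∨ ¬p) → □◇(s ∨ ¬p)), w0
3. □(¬q ∨ ¬r), w0
4. s ∨ ¬p, w0
5. ¬□◇(s ∨ ¬p), w0
6. ¬q ∨ ¬r, w0
7. ¬p, w0
8. ¬r, w0
9. ¬◇(s ∨ ¬p), w1
10. ¬q ∨ ¬r, w1
11. ¬(s ∨ ¬p), w0
12. ¬s, w0
13. p, w0
Accessibility: w0Rw0, w0Rw1, w1Rw0, w1Rw1
Branch closes: p and ¬p both at w0.
Every branch closes (one shown): unsatisfiable in S5.
S4-tableau for the formula:
1. ¬((s ∨ ¬p) → □◇(s ∨ ¬p)) ∧ □(¬q ∨ ¬r), w0
2. ¬((s ∨ ¬p) → □◇(s ∨ ¬p)), w0
3. □(¬q ∨ ¬r), w0
4. s ∨ ¬p, w0
5. ¬□◇(s ∨ ¬p), w0
6. ¬q ∨ ¬r, w0
7. ¬p, w0
8. ¬r, w0
9. ¬◇(s ∨ ¬p), w1
10. ¬q ∨ ¬r, w1
11. ¬(s ∨ ¬p), w1
12. ¬s, w1
13. p, w1
14. ¬r, w1
Accessibility: w0Rw0, w0Rw1, w1Rw1
Complete open branch: satisfiable in S4, hence also in K, T (this S4-model is also a K-model and a T-model).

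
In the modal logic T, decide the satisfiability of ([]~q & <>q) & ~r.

No, unsatisfiable

1. ([]~q & <>q) & ~r, u
2. []~q & <>q, u
3. ~r, u
4. []~q, u
5. <>q, u
6. ~q, u
7. q, v
8. ~q, v
Accessibility: uRu, uRv, vRv
Branch closes: q and ~q both at v.
All branches of the tableau close; one closing branch shown above.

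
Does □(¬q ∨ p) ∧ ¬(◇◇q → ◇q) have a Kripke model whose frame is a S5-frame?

Unsatisfiable

1. □(¬q ∨ p) ∧ ¬(◇◇q → ◇q), w0
2. □(¬q ∨ p), w0
3. ¬(◇◇q → ◇q), w0
4. ◇◇q, w0
5. ¬◇q, w0
6. ¬q ∨ p, w0
7. ¬q, w0
8. p, w0
9. ◇q, w1
10. ¬q ∨ p, w1
11. ¬q, w1
12. p, w1
13. q, w2
14. ¬q ∨ p, w2
15. ¬q, w2
Accessibility: w0Rw0, w0Rw1, w0Rw2, w1Rw0, w1Rw1, w1Rw2, w2Rw0, w2Rw1, w2Rw2
Branch closes: q and ¬q both at w2.
All branches of the tableau close; one closing branch shown above.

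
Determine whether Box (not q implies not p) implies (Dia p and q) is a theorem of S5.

No, not valid

Tableau for the negation not (Box (not q implies not p) implies (Dia p and q)):
1. not (Box (not q implies not p) implies (Dia p and q)), 0
2. Box (not q implies not p), 0   [neg-implies-rule on 1]
3. not (Dia p and q), 0   [neg-implies-rule on 1]
4. not q implies not p, 0   [Box-rule on 2 via 0R0]
5. not q, 0   [neg-and-rule on 3 (branches; this branch)]
6. not p, 0   [implies-rule on 4 (branches; this branch)]
Accessibility: 0R0
The negation has an open branch (countermodel exists).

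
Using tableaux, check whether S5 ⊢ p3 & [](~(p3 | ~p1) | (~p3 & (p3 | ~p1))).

Not valid

Tableau for the negation ~(p3 & [](~(p3 | ~p1) | (~p3 & (p3 | ~p1)))):
1. ~(p3 & [](~(p3 | ~p1) | (~p3 & (p3 | ~p1)))), w0
2. ~[](~(p3 | ~p1) | (~p3 & (p3 | ~p1))), w0
3. ~(~(p3 | ~p1) | (~p3 & (p3 | ~p1))), w1
4. p3 | ~p1, w1
5. ~(~p3 & (p3 | ~p1)), w1
6. ~p1, w1
7. p3, w1
Accessibility: w0Rw0, w0Rw1, w1Rw0, w1Rw1
The negation has an open branch (countermodel exists).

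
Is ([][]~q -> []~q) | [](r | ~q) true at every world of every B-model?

Valid in B

Tableau for the negation ~(([][]~q -> []~q) | [](r | ~q)):
1. ~(([][]~q -> []~q) | [](r | ~q)), w0
2. ~([][]~q -> []~q), w0
3. ~[](r | ~q), w0
4. [][]~q, w0
5. ~[]~q, w0
6. []~q, w0
7. ~q, w0
8. ~(r | ~q), w1
9. ~r, w1
10. q, w1
11. []~q, w1
12. ~q, w1
Accessibility: w0Rw0, w0Rw1, w1Rw0, w1Rw1
Branch closes: q and ~q both at w1.
Every branch of the negation's tableau closes; the branch above is one of them.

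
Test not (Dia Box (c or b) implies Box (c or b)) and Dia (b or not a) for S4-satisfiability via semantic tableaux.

1. not (Dia Box (c or b) implies Box (c or b)) and Dia (b or not a), u
2. not (Dia Box (c or b) implies Box (c or b)), u
3. Dia (b or not a), u
4. Dia Box (c or b), u
5. not Box (c or b), u
6. b or not a, v
7. not a, v
8. Box (c or b), w
9. c or b, w
10. b, w
11. not (c or b), x
12. not c, x
13. not b, x
Accessibility: uRu, uRv, uRw, uRx, vRv, wRw, xRx

Satisfiable (open branch found)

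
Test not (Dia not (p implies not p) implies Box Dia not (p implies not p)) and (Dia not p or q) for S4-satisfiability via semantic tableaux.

1. not (Dia not (p implies not p) implies Box Dia not (p implies not p)) and (Dia not p or q), w0
2. not (Dia not (p implies not p) implies Box Dia not (p implies not p)), w0
3. Dia not p or q, w0
4. Dia not (p implies not p), w0
5. not Box Dia not (p implies not p), w0
6. q, w0
7. not (p implies not p), w1
8. p, w1
9. not Dia not (p implies not p), w2
10. p implies not p, w2
11. not p, w2
Accessibility: w0Rw0, w0Rw1, w0Rw2, w1Rw1, w2Rw2

Satisfiable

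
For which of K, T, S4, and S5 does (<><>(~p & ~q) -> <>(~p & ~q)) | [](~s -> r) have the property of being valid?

T-tableau for the negation ~((<><>(~p & ~q) -> <>(~p & ~q)) | [](~s -> r)):
1. ~((<><>(~p & ~q) -> <>(~p & ~q)) | [](~s -> r)), u
2. ~(<><>(~p & ~q) -> <>(~p & ~q)), u
3. ~[](~s -> r), u
4. <><>(~p & ~q), u
5. ~<>(~p & ~q), u
6. ~(~p & ~q), u
7. q, u
8. ~(~s -> r), v
9. ~s, v
10. ~r, v
11. ~(~p & ~q), v
12. q, v
13. <>(~p & ~q), w
14. ~(~p & ~q), w
15. q, w
16. ~p & ~q, x
17. ~p, x
18. ~q, x
Accessibility: uRu, uRv, uRw, vRv, wRw, wRx, xRx
Complete open branch: countermodel on a T-frame, so not valid in T, nor in K (the same frame is also a K-frame).
S4-tableau for the negation ~((<><>(~p & ~q) -> <>(~p & ~q)) | [](~s -> r)):
1. ~((<><>(~p & ~q) -> <>(~p & ~q)) | [](~s -> r)), u
2. ~(<><>(~p & ~q) -> <>(~p & ~q)), u
3. ~[](~s -> r), u
4. <><>(~p & ~q), u
5. ~<>(~p & ~q), u
6. ~(~p & ~q), u
7. q, u
8. ~(~s -> r), v
9. ~s, v
10. ~r, v
11. ~(~p & ~q), v
12. q, v
13. <>(~p & ~q), w
14. ~(~p & ~q), w
15. q, w
16. ~p & ~q, x
17. ~p, x
18. ~q, x
19. ~(~p & ~q), x
20. q, x
Accessibility: uRu, uRv, uRw, uRx, vRv, wRw, wRx, xRx
Branch closes: q and ~q both at x.
Every branch closes (one shown): valid in S4, hence also in S5 (every theorem of S4 is a theorem of S5).

S4, S5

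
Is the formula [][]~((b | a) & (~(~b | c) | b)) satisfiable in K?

1. [][]~((b | a) & (~(~b | c) | b)), u

Yes, satisfiable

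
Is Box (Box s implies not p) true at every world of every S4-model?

Invalid (countermodel exists)

Tableau for the negation not Box (Box s implies not p):
1. not Box (Box s implies not p), w0
2. not (Box s implies not p), w1
3. Box s, w1
4. p, w1
5. s, w1
Accessibility: w0Rw0, w0Rw1, w1Rw1
The negation has an open branch (countermodel exists).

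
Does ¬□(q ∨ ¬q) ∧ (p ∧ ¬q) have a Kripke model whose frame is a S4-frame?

1. ¬□(q ∨ ¬q) ∧ (p ∧ ¬q), u
2. ¬□(q ∨ ¬q), u
3. p ∧ ¬q, u
4. p, u
5. ¬q, u
6. ¬(q ∨ ¬q), v
7. ¬q, v
8. q, v
Accessibility: uRu, uRv, vRv
Branch closes: q and ¬q both at v.
All branches of the tableau close; one closing branch shown above.

No, unsatisfiable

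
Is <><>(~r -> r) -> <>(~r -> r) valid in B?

Tableau for the negation ~(<><>(~r -> r) -> <>(~r -> r)):
1. ~(<><>(~r -> r) -> <>(~r -> r)), u
2. <><>(~r -> r), u   [~->-rule on 1]
3. ~<>(~r -> r), u   [~->-rule on 1]
4. ~(~r -> r), u   [~<>-rule on 3 via uRu]
5. ~r, u   [~->-rule on 4]
6. <>(~r -> r), v   [<>-rule on 2: fresh world v, uRv]
7. ~(~r -> r), v   [~<>-rule on 3 via uRv]
8. ~r, v   [~->-rule on 7]
9. ~r -> r, w   [<>-rule on 6: fresh world w, vRw]
10. r, w   [->-rule on 9 (branches; this branch)]
Accessibility: uRu, uRv, vRu, vRv, vRw, wRv, wRw
The negation has an open branch (countermodel exists).

No, not valid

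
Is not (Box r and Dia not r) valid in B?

Tableau for the negation Box r and Dia not r:
1. Box r and Dia not r, w0
2. Box r, w0   [and-rule on 1]
3. Dia not r, w0   [and-rule on 1]
4. r, w0   [Box-rule on 2 via w0Rw0]
5. not r, w1   [Dia-rule on 3: fresh world w1, w0Rw1]
6. r, w1   [Box-rule on 2 via w0Rw1]
Accessibility: w0Rw0, w0Rw1, w1Rw0, w1Rw1
Branch closes: r and not r both at w1.
All branches of the negation close; one closing branch shown above.

Yes, valid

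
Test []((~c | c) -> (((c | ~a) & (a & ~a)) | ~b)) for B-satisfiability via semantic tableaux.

1. []((~c | c) -> (((c | ~a) & (a & ~a)) | ~b)), u
2. (~c | c) -> (((c | ~a) & (a & ~a)) | ~b), u
3. ((c | ~a) & (a & ~a)) | ~b, u
4. ~b, u
Accessibility: uRu

Satisfiable (open branch found)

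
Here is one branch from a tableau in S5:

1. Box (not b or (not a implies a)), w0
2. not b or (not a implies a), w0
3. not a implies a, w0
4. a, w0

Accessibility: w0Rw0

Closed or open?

No atom appears with both signs at the same world.

Not closed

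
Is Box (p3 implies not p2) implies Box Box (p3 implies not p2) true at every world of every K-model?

Not valid

Tableau for the negation not (Box (p3 implies not p2) implies Box Box (p3 implies not p2)):
1. not (Box (p3 implies not p2) implies Box Box (p3 implies not p2)), u
2. Box (p3 implies not p2), u
3. not Box Box (p3 implies not p2), u
4. not Box (p3 implies not p2), v
5. p3 implies not p2, v
6. not p2, v
7. not (p3 implies not p2), w
8. p3, w
9. p2, w
Accessibility: uRv, vRw
The negation has an open branch (countermodel exists).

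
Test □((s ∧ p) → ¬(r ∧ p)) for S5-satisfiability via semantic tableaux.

Satisfiable

1. □((s ∧ p) → ¬(r ∧ p)), 0
2. (s ∧ p) → ¬(r ∧ p), 0   [□-rule on 1 via 0R0]
3. ¬(r ∧ p), 0   [→-rule on 2 (branches; this branch)]
4. ¬p, 0   [¬∧-rule on 3 (branches; this branch)]
Accessibility: 0R0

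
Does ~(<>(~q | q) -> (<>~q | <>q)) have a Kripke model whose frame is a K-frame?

No, unsatisfiable

1. ~(<>(~q | q) -> (<>~q | <>q)), 0
2. <>(~q | q), 0
3. ~(<>~q | <>q), 0
4. ~<>~q, 0
5. ~<>q, 0
6. ~q | q, 1
7. q, 1
8. ~q, 1
Accessibility: 0R1
Branch closes: q and ~q both at 1.
Every branch closes; the branch above is one of them.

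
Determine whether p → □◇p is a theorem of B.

Tableau for the negation ¬(p → □◇p):
1. ¬(p → □◇p), w0
2. p, w0
3. ¬□◇p, w0
4. ¬◇p, w1
5. ¬p, w0
Accessibility: w0Rw0, w0Rw1, w1Rw0, w1Rw1
Branch closes: p and ¬p both at w0.
All branches of the negation close; one closing branch shown above.

Valid in B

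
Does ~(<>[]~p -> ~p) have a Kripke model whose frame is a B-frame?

Unsatisfiable (every branch closes)

1. ~(<>[]~p -> ~p), u
2. <>[]~p, u
3. p, u
4. []~p, v
5. ~p, u
Accessibility: uRu, uRv, vRu, vRv
Branch closes: p and ~p both at u.
(One branch shown.) All branches close.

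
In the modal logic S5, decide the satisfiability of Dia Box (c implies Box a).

Satisfiable

1. Dia Box (c implies Box a), 0
2. Box (c implies Box a), 1   [Dia-rule on 1: fresh world 1, 0R1]
3. c implies Box a, 0   [Box-rule on 2 via 1R0]
4. c implies Box a, 1   [Box-rule on 2 via 1R1]
5. Box a, 0   [implies-rule on 3 (branches; this branch)]
6. a, 0   [Box-rule on 5 via 0R0]
7. a, 1   [Box-rule on 5 via 0R1]
8. Box a, 1   [implies-rule on 4 (branches; this branch)]
Accessibility: 0R0, 0R1, 1R0, 1R1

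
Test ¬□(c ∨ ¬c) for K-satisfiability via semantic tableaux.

Unsatisfiable (every branch closes)

1. ¬□(c ∨ ¬c), 0
2. ¬(c ∨ ¬c), 1   [¬□-rule on 1: fresh world 1, 0R1]
3. ¬c, 1   [¬∨-rule on 2]
4. c, 1   [¬∨-rule on 2]
Accessibility: 0R1
Branch closes: c and ¬c both at 1.
Every branch closes; the branch above is one of them.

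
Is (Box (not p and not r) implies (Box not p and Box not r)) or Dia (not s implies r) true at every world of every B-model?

Tableau for the negation not ((Box (not p and not r) implies (Box not p and Box not r)) or Dia (not s implies r)):
1. not ((Box (not p and not r) implies (Box not p and Box not r)) or Dia (not s implies r)), u
2. not (Box (not p and not r) implies (Box not p and Box not r)), u   [neg-or-rule on 1]
3. not Dia (not s implies r), u   [neg-or-rule on 1]
4. Box (not p and not r), u   [neg-implies-rule on 2]
5. not (Box not p and Box not r), u   [neg-implies-rule on 2]
6. not (not s implies r), u   [neg-Dia-rule on 3 via uRu]
7. not s, u   [neg-implies-rule on 6]
8. not r, u   [neg-implies-rule on 6]
9. not p and not r, u   [Box-rule on 4 via uRu]
10. not p, u   [and-rule on 9]
11. not Box not p, u   [neg-and-rule on 5 (branches; this branch)]
12. p, v   [neg-Box-rule on 11: fresh world v, uRv]
13. not (not s implies r), v   [neg-Dia-rule on 3 via uRv]
14. not s, v   [neg-implies-rule on 13]
15. not r, v   [neg-implies-rule on 13]
16. not p and not r, v   [Box-rule on 4 via uRv]
17. not p, v   [and-rule on 16]
Accessibility: uRu, uRv, vRu, vRv
Branch closes: p and not p both at v.
Every branch of the negation's tableau closes; the branch above is one of them.

Valid in B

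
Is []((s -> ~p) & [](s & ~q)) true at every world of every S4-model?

Tableau for the negation ~[]((s -> ~p) & [](s & ~q)):
1. ~[]((s -> ~p) & [](s & ~q)), u
2. ~((s -> ~p) & [](s & ~q)), v
3. ~[](s & ~q), v
4. ~(s & ~q), w
5. q, w
Accessibility: uRu, uRv, uRw, vRv, vRw, wRw
The negation has an open branch (countermodel exists).

Invalid (countermodel exists)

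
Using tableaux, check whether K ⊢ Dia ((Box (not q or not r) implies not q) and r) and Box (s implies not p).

Tableau for the negation not (Dia ((Box (not q or not r) implies not q) and r) and Box (s implies not p)):
1. not (Dia ((Box (not q or not r) implies not q) and r) and Box (s implies not p)), w0
2. not Box (s implies not p), w0   [neg-and-rule on 1 (branches; this branch)]
3. not (s implies not p), w1   [neg-Box-rule on 2: fresh world w1, w0Rw1]
4. s, w1   [neg-implies-rule on 3]
5. p, w1   [neg-implies-rule on 3]
Accessibility: w0Rw1
The negation has an open branch (countermodel exists).

No, not valid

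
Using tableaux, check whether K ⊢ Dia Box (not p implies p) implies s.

Not valid

Tableau for the negation not (Dia Box (not p implies p) implies s):
1. not (Dia Box (not p implies p) implies s), u
2. Dia Box (not p implies p), u
3. not s, u
4. Box (not p implies p), v
Accessibility: uRv
The negation has an open branch (countermodel exists).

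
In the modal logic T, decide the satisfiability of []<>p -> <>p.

1. []<>p -> <>p, u
2. <>p, u   [->-rule on 1 (branches; this branch)]
3. p, v   [<>-rule on 2: fresh world v, uRv]
Accessibility: uRu, uRv, vRv

Satisfiable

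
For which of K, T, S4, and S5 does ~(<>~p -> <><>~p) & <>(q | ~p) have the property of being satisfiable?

K

K-tableau for the formula:
1. ~(<>~p -> <><>~p) & <>(q | ~p), w0
2. ~(<>~p -> <><>~p), w0
3. <>(q | ~p), w0
4. <>~p, w0
5. ~<><>~p, w0
6. q | ~p, w1
7. ~<>~p, w1
8. ~p, w1
9. ~p, w2
10. ~<>~p, w2
Accessibility: w0Rw1, w0Rw2
Complete open branch: satisfiable in K.
T-tableau for the formula:
1. ~(<>~p -> <><>~p) & <>(q | ~p), w0
2. ~(<>~p -> <><>~p), w0
3. <>(q | ~p), w0
4. <>~p, w0
5. ~<><>~p, w0
6. ~<>~p, w0
7. p, w0
8. q | ~p, w1
9. ~<>~p, w1
10. p, w1
11. q, w1
12. ~p, w2
13. ~<>~p, w2
14. p, w2
Accessibility: w0Rw0, w0Rw1, w0Rw2, w1Rw1, w2Rw2
Branch closes: p and ~p both at w2.
Every branch closes (one shown): unsatisfiable in T, hence also in S4, S5 (every S4/S5-frame is a T-frame).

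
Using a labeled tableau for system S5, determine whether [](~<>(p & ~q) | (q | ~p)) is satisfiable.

Yes, satisfiable

1. [](~<>(p & ~q) | (q | ~p)), u
2. ~<>(p & ~q) | (q | ~p), u
3. q | ~p, u
4. ~p, u
Accessibility: uRu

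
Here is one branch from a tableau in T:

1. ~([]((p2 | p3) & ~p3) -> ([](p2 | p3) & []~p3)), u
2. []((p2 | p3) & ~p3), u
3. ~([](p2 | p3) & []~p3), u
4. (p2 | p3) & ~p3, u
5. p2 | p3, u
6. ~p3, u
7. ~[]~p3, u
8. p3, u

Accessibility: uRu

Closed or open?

Both p3 and ~p3 appear at u.

Closed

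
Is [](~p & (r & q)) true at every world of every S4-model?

No, not valid

Tableau for the negation ~[](~p & (r & q)):
1. ~[](~p & (r & q)), w0
2. ~(~p & (r & q)), w1   [~[]-rule on 1: fresh world w1, w0Rw1]
3. ~(r & q), w1   [~&-rule on 2 (branches; this branch)]
4. ~q, w1   [~&-rule on 3 (branches; this branch)]
Accessibility: w0Rw0, w0Rw1, w1Rw1
The negation has an open branch (countermodel exists).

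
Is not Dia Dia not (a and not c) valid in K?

Invalid (countermodel exists)

Tableau for the negation Dia Dia not (a and not c):
1. Dia Dia not (a and not c), 0
2. Dia not (a and not c), 1
3. not (a and not c), 2
4. c, 2
Accessibility: 0R1, 1R2
The negation has an open branch (countermodel exists).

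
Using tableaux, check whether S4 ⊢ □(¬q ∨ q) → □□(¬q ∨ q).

Valid in S4

Tableau for the negation ¬(□(¬q ∨ q) → □□(¬q ∨ q)):
1. ¬(□(¬q ∨ q) → □□(¬q ∨ q)), 0
2. □(¬q ∨ q), 0
3. ¬□□(¬q ∨ q), 0
4. ¬q ∨ q, 0
5. q, 0
6. ¬□(¬q ∨ q), 1
7. ¬q ∨ q, 1
8. q, 1
9. ¬(¬q ∨ q), 2
10. q, 2
11. ¬q, 2
Accessibility: 0R0, 0R1, 0R2, 1R1, 1R2, 2R2
Branch closes: q and ¬q both at 2.
All branches of the negation close; one closing branch shown above.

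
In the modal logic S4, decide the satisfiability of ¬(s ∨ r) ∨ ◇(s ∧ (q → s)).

1. ¬(s ∨ r) ∨ ◇(s ∧ (q → s)), u
2. ◇(s ∧ (q → s)), u
3. s ∧ (q → s), v
4. s, v
5. q → s, v
Accessibility: uRu, uRv, vRv

Satisfiable (open branch found)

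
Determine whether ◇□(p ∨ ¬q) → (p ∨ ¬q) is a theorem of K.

Tableau for the negation ¬(◇□(p ∨ ¬q) → (p ∨ ¬q)):
1. ¬(◇□(p ∨ ¬q) → (p ∨ ¬q)), u
2. ◇□(p ∨ ¬q), u   [¬→-rule on 1]
3. ¬(p ∨ ¬q), u   [¬→-rule on 1]
4. ¬p, u   [¬∨-rule on 3]
5. q, u   [¬∨-rule on 3]
6. □(p ∨ ¬q), v   [◇-rule on 2: fresh world v, uRv]
Accessibility: uRv
The negation has an open branch (countermodel exists).

No, not valid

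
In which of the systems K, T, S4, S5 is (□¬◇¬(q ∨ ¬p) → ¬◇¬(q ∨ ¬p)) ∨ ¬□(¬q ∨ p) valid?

K-tableau for the negation ¬((□¬◇¬(q ∨ ¬p) → ¬◇¬(q ∨ ¬p)) ∨ ¬□(¬q ∨ p)):
1. ¬((□¬◇¬(q ∨ ¬p) → ¬◇¬(q ∨ ¬p)) ∨ ¬□(¬q ∨ p)), u
2. ¬(□¬◇¬(q ∨ ¬p) → ¬◇¬(q ∨ ¬p)), u
3. □(¬q ∨ p), u
4. □¬◇¬(q ∨ ¬p), u
5. ◇¬(q ∨ ¬p), u
6. ¬(q ∨ ¬p), v
7. ¬q, v
8. p, v
9. ¬q ∨ p, v
10. ¬◇¬(q ∨ ¬p), v
Accessibility: uRv
Complete open branch: countermodel on a K-frame, so not valid in K.
T-tableau for the negation ¬((□¬◇¬(q ∨ ¬p) → ¬◇¬(q ∨ ¬p)) ∨ ¬□(¬q ∨ p)):
1. ¬((□¬◇¬(q ∨ ¬p) → ¬◇¬(q ∨ ¬p)) ∨ ¬□(¬q ∨ p)), u
2. ¬(□¬◇¬(q ∨ ¬p) → ¬◇¬(q ∨ ¬p)), u
3. □(¬q ∨ p), u
4. □¬◇¬(q ∨ ¬p), u
5. ◇¬(q ∨ ¬p), u
6. ¬q ∨ p, u
7. ¬◇¬(q ∨ ¬p), u
8. q ∨ ¬p, u
9. p, u
10. q, u
11. ¬(q ∨ ¬p), v
12. ¬q, v
13. p, v
14. ¬q ∨ p, v
15. ¬◇¬(q ∨ ¬p), v
16. q ∨ ¬p, v
17. ¬p, v
Accessibility: uRu, uRv, vRv
Branch closes: p and ¬p both at v.
Every branch closes (one shown): valid in T, hence also in S4, S5 (every theorem of T is a theorem of S4 and S5).

T, S4, S5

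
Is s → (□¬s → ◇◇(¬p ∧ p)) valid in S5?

Valid

Tableau for the negation ¬(s → (□¬s → ◇◇(¬p ∧ p))):
1. ¬(s → (□¬s → ◇◇(¬p ∧ p))), u
2. s, u
3. ¬(□¬s → ◇◇(¬p ∧ p)), u
4. □¬s, u
5. ¬◇◇(¬p ∧ p), u
6. ¬s, u
Accessibility: uRu
Branch closes: s and ¬s both at u.
All branches of the negation close; one closing branch shown above.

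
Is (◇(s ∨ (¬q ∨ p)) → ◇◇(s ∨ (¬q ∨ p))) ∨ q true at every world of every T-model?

Tableau for the negation ¬((◇(s ∨ (¬q ∨ p)) → ◇◇(s ∨ (¬q ∨ p))) ∨ q):
1. ¬((◇(s ∨ (¬q ∨ p)) → ◇◇(s ∨ (¬q ∨ p))) ∨ q), w0
2. ¬(◇(s ∨ (¬q ∨ p)) → ◇◇(s ∨ (¬q ∨ p))), w0
3. ¬q, w0
4. ◇(s ∨ (¬q ∨ p)), w0
5. ¬◇◇(s ∨ (¬q ∨ p)), w0
6. ¬◇(s ∨ (¬q ∨ p)), w0
7. ¬(s ∨ (¬q ∨ p)), w0
8. ¬s, w0
9. ¬(¬q ∨ p), w0
10. q, w0
11. ¬p, w0
Accessibility: w0Rw0
Branch closes: q and ¬q both at w0.
Every branch of the negation's tableau closes; the branch above is one of them.

Yes, valid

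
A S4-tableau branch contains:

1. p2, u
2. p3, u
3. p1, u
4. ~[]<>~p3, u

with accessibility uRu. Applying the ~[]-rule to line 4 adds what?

a fresh world v with uRv, and ~<>~p3 at v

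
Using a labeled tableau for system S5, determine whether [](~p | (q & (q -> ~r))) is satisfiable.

1. [](~p | (q & (q -> ~r))), w0
2. ~p | (q & (q -> ~r)), w0   [[]-rule on 1 via w0Rw0]
3. q & (q -> ~r), w0   [|-rule on 2 (branches; this branch)]
4. q, w0   [&-rule on 3]
5. q -> ~r, w0   [&-rule on 3]
6. ~r, w0   [->-rule on 5 (branches; this branch)]
Accessibility: w0Rw0

Satisfiable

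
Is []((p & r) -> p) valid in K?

Tableau for the negation ~[]((p & r) -> p):
1. ~[]((p & r) -> p), 0
2. ~((p & r) -> p), 1
3. p & r, 1
4. ~p, 1
5. p, 1
6. r, 1
Accessibility: 0R1
Branch closes: p and ~p both at 1.
All branches of the negation close; one closing branch shown above.

Valid in K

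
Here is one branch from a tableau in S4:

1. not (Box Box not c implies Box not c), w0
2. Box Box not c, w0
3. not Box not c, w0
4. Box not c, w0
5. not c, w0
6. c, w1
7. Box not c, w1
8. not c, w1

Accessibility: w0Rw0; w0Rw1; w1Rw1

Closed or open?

Closed

Both c and not c appear at w1.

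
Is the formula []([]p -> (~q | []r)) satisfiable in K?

1. []([]p -> (~q | []r)), w0

Yes, satisfiable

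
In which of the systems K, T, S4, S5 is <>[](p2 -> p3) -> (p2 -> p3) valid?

S4-tableau for the negation ~(<>[](p2 -> p3) -> (p2 -> p3)):
1. ~(<>[](p2 -> p3) -> (p2 -> p3)), u
2. <>[](p2 -> p3), u   [~->-rule on 1]
3. ~(p2 -> p3), u   [~->-rule on 1]
4. p2, u   [~->-rule on 3]
5. ~p3, u   [~->-rule on 3]
6. [](p2 -> p3), v   [<>-rule on 2: fresh world v, uRv]
7. p2 -> p3, v   [[]-rule on 6 via vRv]
8. p3, v   [->-rule on 7 (branches; this branch)]
Accessibility: uRu, uRv, vRv
Complete open branch: countermodel on an S4-frame, so not valid in S4, nor in K, T (the same frame is also a K-frame and a T-frame).
S5-tableau for the negation ~(<>[](p2 -> p3) -> (p2 -> p3)):
1. ~(<>[](p2 -> p3) -> (p2 -> p3)), u
2. <>[](p2 -> p3), u   [~->-rule on 1]
3. ~(p2 -> p3), u   [~->-rule on 1]
4. p2, u   [~->-rule on 3]
5. ~p3, u   [~->-rule on 3]
6. [](p2 -> p3), v   [<>-rule on 2: fresh world v, uRv]
7. p2 -> p3, u   [[]-rule on 6 via vRu]
8. p2 -> p3, v   [[]-rule on 6 via vRv]
9. p3, u   [->-rule on 7 (branches; this branch)]
Accessibility: uRu, uRv, vRu, vRv
Branch closes: p3 and ~p3 both at u.
Every branch closes (one shown): valid in S5.

S5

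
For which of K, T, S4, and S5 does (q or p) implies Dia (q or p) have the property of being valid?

K-tableau for the negation not ((q or p) implies Dia (q or p)):
1. not ((q or p) implies Dia (q or p)), u
2. q or p, u
3. not Dia (q or p), u
4. p, u
Complete open branch: countermodel on a K-frame, so not valid in K.
T-tableau for the negation not ((q or p) implies Dia (q or p)):
1. not ((q or p) implies Dia (q or p)), u
2. q or p, u
3. not Dia (q or p), u
4. not (q or p), u
5. not q, u
6. not p, u
7. p, u
Accessibility: uRu
Branch closes: p and not p both at u.
Every branch closes (one shown): valid in T, hence also in S4, S5 (every theorem of T is a theorem of S4 and S5).

T, S4, S5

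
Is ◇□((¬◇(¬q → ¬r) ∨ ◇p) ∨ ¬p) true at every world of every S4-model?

Valid

Tableau for the negation ¬◇□((¬◇(¬q → ¬r) ∨ ◇p) ∨ ¬p):
1. ¬◇□((¬◇(¬q → ¬r) ∨ ◇p) ∨ ¬p), w0
2. ¬□((¬◇(¬q → ¬r) ∨ ◇p) ∨ ¬p), w0   [¬◇-rule on 1 via w0Rw0]
3. ¬((¬◇(¬q → ¬r) ∨ ◇p) ∨ ¬p), w1   [¬□-rule on 2: fresh world w1, w0Rw1]
4. ¬(¬◇(¬q → ¬r) ∨ ◇p), w1   [¬∨-rule on 3]
5. p, w1   [¬∨-rule on 3]
6. ◇(¬q → ¬r), w1   [¬∨-rule on 4]
7. ¬◇p, w1   [¬∨-rule on 4]
8. ¬□((¬◇(¬q → ¬r) ∨ ◇p) ∨ ¬p), w1   [¬◇-rule on 1 via w0Rw1]
9. ¬p, w1   [¬◇-rule on 7 via w1Rw1]
Accessibility: w0Rw0, w0Rw1, w1Rw1
Branch closes: p and ¬p both at w1.
Every branch of the negation's tableau closes; the branch above is one of them.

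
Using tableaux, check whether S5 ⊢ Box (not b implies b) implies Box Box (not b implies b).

Tableau for the negation not (Box (not b implies b) implies Box Box (not b implies b)):
1. not (Box (not b implies b) implies Box Box (not b implies b)), 0
2. Box (not b implies b), 0
3. not Box Box (not b implies b), 0
4. not b implies b, 0
5. b, 0
6. not Box (not b implies b), 1
7. not b implies b, 1
8. b, 1
9. not (not b implies b), 2
10. not b, 2
11. not b implies b, 2
12. b, 2
Accessibility: 0R0, 0R1, 0R2, 1R0, 1R1, 1R2, 2R0, 2R1, 2R2
Branch closes: b and not b both at 2.
All branches of the negation close; one closing branch shown above.

Valid in S5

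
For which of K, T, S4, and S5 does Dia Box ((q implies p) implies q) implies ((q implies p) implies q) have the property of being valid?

S5

S5-tableau for the negation not (Dia Box ((q implies p) implies q) implies ((q implies p) implies q)):
1. not (Dia Box ((q implies p) implies q) implies ((q implies p) implies q)), w0
2. Dia Box ((q implies p) implies q), w0   [neg-implies-rule on 1]
3. not ((q implies p) implies q), w0   [neg-implies-rule on 1]
4. q implies p, w0   [neg-implies-rule on 3]
5. not q, w0   [neg-implies-rule on 3]
6. p, w0   [implies-rule on 4 (branches; this branch)]
7. Box ((q implies p) implies q), w1   [Dia-rule on 2: fresh world w1, w0Rw1]
8. (q implies p) implies q, w0   [Box-rule on 7 via w1Rw0]
9. (q implies p) implies q, w1   [Box-rule on 7 via w1Rw1]
10. not (q implies p), w0   [implies-rule on 8 (branches; this branch)]
11. q, w0   [neg-implies-rule on 10]
12. not p, w0   [neg-implies-rule on 10]
Accessibility: w0Rw0, w0Rw1, w1Rw0, w1Rw1
Branch closes: q and not q both at w0.
Every branch closes (one shown): valid in S5.
S4-tableau for the negation not (Dia Box ((q implies p) implies q) implies ((q implies p) implies q)):
1. not (Dia Box ((q implies p) implies q) implies ((q implies p) implies q)), w0
2. Dia Box ((q implies p) implies q), w0   [neg-implies-rule on 1]
3. not ((q implies p) implies q), w0   [neg-implies-rule on 1]
4. q implies p, w0   [neg-implies-rule on 3]
5. not q, w0   [neg-implies-rule on 3]
6. p, w0   [implies-rule on 4 (branches; this branch)]
7. Box ((q implies p) implies q), w1   [Dia-rule on 2: fresh world w1, w0Rw1]
8. (q implies p) implies q, w1   [Box-rule on 7 via w1Rw1]
9. q, w1   [implies-rule on 8 (branches; this branch)]
Accessibility: w0Rw0, w0Rw1, w1Rw1
Complete open branch: countermodel on an S4-frame, so not valid in S4, nor in K, T (the same frame is also a K-frame and a T-frame).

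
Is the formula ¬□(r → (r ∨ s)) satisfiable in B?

1. ¬□(r → (r ∨ s)), u
2. ¬(r → (r ∨ s)), v
3. r, v
4. ¬(r ∨ s), v
5. ¬r, v
6. ¬s, v
Accessibility: uRu, uRv, vRu, vRv
Branch closes: r and ¬r both at v.
(One branch shown.) All branches close.

No, unsatisfiable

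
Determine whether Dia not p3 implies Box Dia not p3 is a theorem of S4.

Tableau for the negation not (Dia not p3 implies Box Dia not p3):
1. not (Dia not p3 implies Box Dia not p3), u
2. Dia not p3, u
3. not Box Dia not p3, u
4. not p3, v
5. not Dia not p3, w
6. p3, w
Accessibility: uRu, uRv, uRw, vRv, wRw
The negation has an open branch (countermodel exists).

Not valid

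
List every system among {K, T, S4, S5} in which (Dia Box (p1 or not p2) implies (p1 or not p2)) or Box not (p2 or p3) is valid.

S5

S4-tableau for the negation not ((Dia Box (p1 or not p2) implies (p1 or not p2)) or Box not (p2 or p3)):
1. not ((Dia Box (p1 or not p2) implies (p1 or not p2)) or Box not (p2 or p3)), 0
2. not (Dia Box (p1 or not p2) implies (p1 or not p2)), 0
3. not Box not (p2 or p3), 0
4. Dia Box (p1 or not p2), 0
5. not (p1 or not p2), 0
6. not p1, 0
7. p2, 0
8. p2 or p3, 1
9. p3, 1
10. Box (p1 or not p2), 2
11. p1 or not p2, 2
12. not p2, 2
Accessibility: 0R0, 0R1, 0R2, 1R1, 2R2
Complete open branch: countermodel on an S4-frame, so not valid in S4, nor in K, T (the same frame is also a K-frame and a T-frame).
S5-tableau for the negation not ((Dia Box (p1 or not p2) implies (p1 or not p2)) or Box not (p2 or p3)):
1. not ((Dia Box (p1 or not p2) implies (p1 or not p2)) or Box not (p2 or p3)), 0
2. not (Dia Box (p1 or not p2) implies (p1 or not p2)), 0
3. not Box not (p2 or p3), 0
4. Dia Box (p1 or not p2), 0
5. not (p1 or not p2), 0
6. not p1, 0
7. p2, 0
8. p2 or p3, 1
9. p3, 1
10. Box (p1 or not p2), 2
11. p1 or not p2, 0
12. p1 or not p2, 1
13. p1 or not p2, 2
14. not p2, 0
Accessibility: 0R0, 0R1, 0R2, 1R0, 1R1, 1R2, 2R0, 2R1, 2R2
Branch closes: p2 and not p2 both at 0.
Every branch closes (one shown): valid in S5.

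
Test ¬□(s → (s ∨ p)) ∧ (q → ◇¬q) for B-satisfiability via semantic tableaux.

1. ¬□(s → (s ∨ p)) ∧ (q → ◇¬q), w0
2. ¬□(s → (s ∨ p)), w0   [∧-rule on 1]
3. q → ◇¬q, w0   [∧-rule on 1]
4. ◇¬q, w0   [→-rule on 3 (branches; this branch)]
5. ¬(s → (s ∨ p)), w1   [¬□-rule on 2: fresh world w1, w0Rw1]
6. s, w1   [¬→-rule on 5]
7. ¬(s ∨ p), w1   [¬→-rule on 5]
8. ¬s, w1   [¬∨-rule on 7]
9. ¬p, w1   [¬∨-rule on 7]
Accessibility: w0Rw0, w0Rw1, w1Rw0, w1Rw1
Branch closes: s and ¬s both at w1.
All branches of the tableau close; one closing branch shown above.

Unsatisfiable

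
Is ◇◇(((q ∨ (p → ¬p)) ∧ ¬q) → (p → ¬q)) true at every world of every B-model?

Tableau for the negation ¬◇◇(((q ∨ (p → ¬p)) ∧ ¬q) → (p → ¬q)):
1. ¬◇◇(((q ∨ (p → ¬p)) ∧ ¬q) → (p → ¬q)), u
2. ¬◇(((q ∨ (p → ¬p)) ∧ ¬q) → (p → ¬q)), u   [¬◇-rule on 1 via uRu]
3. ¬(((q ∨ (p → ¬p)) ∧ ¬q) → (p → ¬q)), u   [¬◇-rule on 2 via uRu]
4. (q ∨ (p → ¬p)) ∧ ¬q, u   [¬→-rule on 3]
5. ¬(p → ¬q), u   [¬→-rule on 3]
6. q ∨ (p → ¬p), u   [∧-rule on 4]
7. ¬q, u   [∧-rule on 4]
8. p, u   [¬→-rule on 5]
9. q, u   [¬→-rule on 5]
Accessibility: uRu
Branch closes: q and ¬q both at u.
All branches of the negation close; one closing branch shown above.

Valid in B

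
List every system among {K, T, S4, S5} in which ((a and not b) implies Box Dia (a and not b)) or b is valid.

S5

S5-tableau for the negation not (((a and not b) implies Box Dia (a and not b)) or b):
1. not (((a and not b) implies Box Dia (a and not b)) or b), u
2. not ((a and not b) implies Box Dia (a and not b)), u
3. not b, u
4. a and not b, u
5. not Box Dia (a and not b), u
6. a, u
7. not Dia (a and not b), v
8. not (a and not b), u
9. not (a and not b), v
10. b, u
Accessibility: uRu, uRv, vRu, vRv
Branch closes: b and not b both at u.
Every branch closes (one shown): valid in S5.
S4-tableau for the negation not (((a and not b) implies Box Dia (a and not b)) or b):
1. not (((a and not b) implies Box Dia (a and not b)) or b), u
2. not ((a and not b) implies Box Dia (a and not b)), u
3. not b, u
4. a and not b, u
5. not Box Dia (a and not b), u
6. a, u
7. not Dia (a and not b), v
8. not (a and not b), v
9. b, v
Accessibility: uRu, uRv, vRv
Complete open branch: countermodel on an S4-frame, so not valid in S4, nor in K, T (the same frame is also a K-frame and a T-frame).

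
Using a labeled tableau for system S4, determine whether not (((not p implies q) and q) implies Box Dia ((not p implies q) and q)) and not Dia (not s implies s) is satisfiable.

Satisfiable (open branch found)

1. not (((not p implies q) and q) implies Box Dia ((not p implies q) and q)) and not Dia (not s implies s), w0
2. not (((not p implies q) and q) implies Box Dia ((not p implies q) and q)), w0   [and-rule on 1]
3. not Dia (not s implies s), w0   [and-rule on 1]
4. (not p implies q) and q, w0   [neg-implies-rule on 2]
5. not Box Dia ((not p implies q) and q), w0   [neg-implies-rule on 2]
6. not p implies q, w0   [and-rule on 4]
7. q, w0   [and-rule on 4]
8. not (not s implies s), w0   [neg-Dia-rule on 3 via w0Rw0]
9. not s, w0   [neg-implies-rule on 8]
10. not Dia ((not p implies q) and q), w1   [neg-Box-rule on 5: fresh world w1, w0Rw1]
11. not (not s implies s), w1   [neg-Dia-rule on 3 via w0Rw1]
12. not s, w1   [neg-implies-rule on 11]
13. not ((not p implies q) and q), w1   [neg-Dia-rule on 10 via w1Rw1]
14. not q, w1   [neg-and-rule on 13 (branches; this branch)]
Accessibility: w0Rw0, w0Rw1, w1Rw1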